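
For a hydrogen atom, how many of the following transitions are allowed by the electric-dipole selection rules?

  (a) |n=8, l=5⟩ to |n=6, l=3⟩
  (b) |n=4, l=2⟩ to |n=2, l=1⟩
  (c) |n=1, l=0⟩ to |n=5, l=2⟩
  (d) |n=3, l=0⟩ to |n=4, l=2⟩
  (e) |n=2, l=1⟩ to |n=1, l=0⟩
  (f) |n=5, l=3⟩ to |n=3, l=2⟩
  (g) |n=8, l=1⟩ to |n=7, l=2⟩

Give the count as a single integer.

(a) forbidden — Δl = -2 (E1 requires Δl = ±1)
(b) allowed
(c) forbidden — Δl = +2 (E1 requires Δl = ±1)
(d) forbidden — Δl = +2 (E1 requires Δl = ±1)
(e) allowed
(f) allowed
(g) allowed
Total allowed: 4 of 7.

4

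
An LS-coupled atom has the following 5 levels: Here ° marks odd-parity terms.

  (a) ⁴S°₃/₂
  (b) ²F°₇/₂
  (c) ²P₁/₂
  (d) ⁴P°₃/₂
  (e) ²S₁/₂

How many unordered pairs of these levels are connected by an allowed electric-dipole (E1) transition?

(a)–(b): forbidden (parity, ΔS, ΔL, ΔJ).
(a)–(c): forbidden (ΔS).
(a)–(d): forbidden (parity).
(a)–(e): forbidden (ΔS, ΔL).
(b)–(c): forbidden (ΔL, ΔJ).
(b)–(d): forbidden (parity, ΔS, ΔL, ΔJ).
(b)–(e): forbidden (ΔL, ΔJ).
(c)–(d): forbidden (ΔS).
(c)–(e): forbidden (parity).
(d)–(e): forbidden (ΔS).
Allowed pairs: 0 of 10.

0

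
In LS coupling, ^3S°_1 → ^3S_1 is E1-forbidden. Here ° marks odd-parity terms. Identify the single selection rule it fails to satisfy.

the L=0 ↔ L=0 exclusion

Parity must change: odd → even — ✓.
ΔS = 0: S: 1 → 1 — ✓.
ΔL = 0, ±1 (not L=0↔0): L: 0 → 0, ΔL = +0 — ✗.
ΔJ = 0, ±1 (not J=0↔0): J: 1 → 1, ΔJ = +0 — ✓.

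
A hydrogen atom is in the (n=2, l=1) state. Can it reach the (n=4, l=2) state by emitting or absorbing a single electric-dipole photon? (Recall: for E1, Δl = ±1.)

allowed

Initial l = 1, final l = 2, so Δl = +1. E1 requires Δl = ±1: satisfied.
All E1 selection rules are satisfied.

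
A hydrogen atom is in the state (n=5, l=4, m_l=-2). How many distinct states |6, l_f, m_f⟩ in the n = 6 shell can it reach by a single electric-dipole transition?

6

E1 requires Δl = ±1, so l_f ∈ {3, 5}; with 0 ≤ l_f ≤ n_f−1 = 5, the allowed l_f values are {3, 5}.
For l_f = 3: m_f ∈ {m_i−1, m_i, m_i+1} ∩ [−3, 3] = {-3, -2, -1} → 3 states.
For l_f = 5: m_f ∈ {m_i−1, m_i, m_i+1} ∩ [−5, 5] = {-3, -2, -1} → 3 states.
Total: 6.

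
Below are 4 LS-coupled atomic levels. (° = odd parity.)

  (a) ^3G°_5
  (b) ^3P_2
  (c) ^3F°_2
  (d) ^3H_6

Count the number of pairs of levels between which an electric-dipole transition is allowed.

(a)–(b): forbidden (ΔL, ΔJ).
(a)–(c): forbidden (parity, ΔJ).
(a)–(d): allowed.
(b)–(c): forbidden (ΔL).
(b)–(d): forbidden (parity, ΔL, ΔJ).
(c)–(d): forbidden (ΔL, ΔJ).
Allowed pairs: 1 of 6.

1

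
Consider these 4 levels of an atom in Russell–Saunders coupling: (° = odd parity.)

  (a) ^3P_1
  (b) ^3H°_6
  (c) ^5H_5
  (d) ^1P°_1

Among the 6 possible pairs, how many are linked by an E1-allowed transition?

(a)–(b): forbidden (ΔL, ΔJ).
(a)–(c): forbidden (parity, ΔS, ΔL, ΔJ).
(a)–(d): forbidden (ΔS).
(b)–(c): forbidden (ΔS).
(b)–(d): forbidden (parity, ΔS, ΔL, ΔJ).
(c)–(d): forbidden (ΔS, ΔL, ΔJ).
Allowed pairs: 0 of 6.

0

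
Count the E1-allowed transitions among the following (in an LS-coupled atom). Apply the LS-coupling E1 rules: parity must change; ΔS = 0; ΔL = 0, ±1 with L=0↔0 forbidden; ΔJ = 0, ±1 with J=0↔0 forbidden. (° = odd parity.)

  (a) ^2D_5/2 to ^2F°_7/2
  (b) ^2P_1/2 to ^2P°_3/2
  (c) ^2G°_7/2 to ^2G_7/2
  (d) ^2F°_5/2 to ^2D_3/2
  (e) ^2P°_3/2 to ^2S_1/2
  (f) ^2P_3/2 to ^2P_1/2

5

(a) allowed
(b) allowed
(c) allowed
(d) allowed
(e) allowed
(f) forbidden (parity fails)
Total allowed: 5 of 6.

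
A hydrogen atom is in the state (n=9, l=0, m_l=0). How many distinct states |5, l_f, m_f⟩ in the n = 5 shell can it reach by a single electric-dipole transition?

3

E1 requires Δl = ±1, so l_f ∈ {-1, 1}; with 0 ≤ l_f ≤ n_f−1 = 4, the allowed l_f values are {1}.
For l_f = 1: m_f ∈ {m_i−1, m_i, m_i+1} ∩ [−1, 1] = {-1, 0, 1} → 3 states.
Total: 3.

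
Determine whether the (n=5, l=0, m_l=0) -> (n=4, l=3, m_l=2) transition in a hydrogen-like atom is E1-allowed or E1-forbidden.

Δl = 3 − 0 = +3; the E1 rule Δl = ±1 is violated.
m_l: 0 → 2 (Δm_l = +2). |Δm_l| ≤ 1 violated.
The transition is electric-dipole forbidden.

forbidden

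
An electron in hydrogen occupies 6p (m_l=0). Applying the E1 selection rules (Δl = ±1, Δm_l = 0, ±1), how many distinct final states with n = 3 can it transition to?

4

E1 requires Δl = ±1, so l_f ∈ {0, 2}; with 0 ≤ l_f ≤ n_f−1 = 2, the allowed l_f values are {0, 2}.
For l_f = 0: m_f ∈ {m_i−1, m_i, m_i+1} ∩ [−0, 0] = {0} → 1 state.
For l_f = 2: m_f ∈ {m_i−1, m_i, m_i+1} ∩ [−2, 2] = {-1, 0, 1} → 3 states.
Total: 4.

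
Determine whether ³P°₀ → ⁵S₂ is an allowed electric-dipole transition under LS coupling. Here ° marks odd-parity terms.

forbidden

Initial level: S=1, L=1, J=0, parity odd. Final level: S=2, L=0, J=2, parity even.
Parity must change: odd → even — passes.
ΔL = 0, ±1 (not L=0↔0): L: 1 → 0, ΔL = -1 — passes.
ΔS = 0: S: 1 → 2 — fails.
ΔJ = 0, ±1 (not J=0↔0): J: 0 → 2, ΔJ = +2 — fails.
Rule(s) violated: ΔS, ΔJ.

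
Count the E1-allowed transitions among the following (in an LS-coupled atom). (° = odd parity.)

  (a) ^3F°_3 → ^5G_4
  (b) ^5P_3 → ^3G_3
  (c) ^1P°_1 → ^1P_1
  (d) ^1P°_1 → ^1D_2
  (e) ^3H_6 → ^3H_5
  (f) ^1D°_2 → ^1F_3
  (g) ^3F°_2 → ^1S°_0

3

(a) forbidden (ΔS fails)
(b) forbidden (parity, ΔS, ΔL fail)
(c) allowed
(d) allowed
(e) forbidden (parity fails)
(f) allowed
(g) forbidden (parity, ΔS, ΔL, ΔJ fail)
Total allowed: 3 of 7.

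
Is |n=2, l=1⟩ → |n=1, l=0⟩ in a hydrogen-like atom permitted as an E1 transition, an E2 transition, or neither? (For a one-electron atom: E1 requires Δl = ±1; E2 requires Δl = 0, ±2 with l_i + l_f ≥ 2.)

E1

Δl = 0 − 1 = -1; l_i + l_f = 1.
E1 (Δl = ±1): satisfied.
E2 (Δl = 0,±2, l_i+l_f ≥ 2): not satisfied.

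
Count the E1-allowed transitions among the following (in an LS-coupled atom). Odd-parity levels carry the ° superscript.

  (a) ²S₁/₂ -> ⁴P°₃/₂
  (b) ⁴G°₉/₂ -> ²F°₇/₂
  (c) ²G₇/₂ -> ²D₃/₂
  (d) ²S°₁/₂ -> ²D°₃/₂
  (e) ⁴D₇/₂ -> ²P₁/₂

(a) forbidden (ΔS fails)
(b) forbidden (parity, ΔS fail)
(c) forbidden (parity, ΔL, ΔJ fail)
(d) forbidden (parity, ΔL fail)
(e) forbidden (parity, ΔS, ΔJ fail)
Total allowed: 0 of 5.

0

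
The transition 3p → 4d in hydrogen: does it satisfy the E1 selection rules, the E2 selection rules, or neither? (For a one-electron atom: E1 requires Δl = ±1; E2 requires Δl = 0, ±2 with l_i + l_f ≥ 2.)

E1

Δl = 2 − 1 = +1; l_i + l_f = 3.
E1 (Δl = ±1): satisfied.
E2 (Δl = 0,±2, l_i+l_f ≥ 2): not satisfied.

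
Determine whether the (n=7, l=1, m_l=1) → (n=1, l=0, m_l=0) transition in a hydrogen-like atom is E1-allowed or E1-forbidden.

l: 1 → 0 (Δl = -1). Δl = ±1 ok.
Δm_l = 0 − (1) = -1. E1 requires Δm_l = 0, ±1: ok.
All E1 selection rules are satisfied.

allowed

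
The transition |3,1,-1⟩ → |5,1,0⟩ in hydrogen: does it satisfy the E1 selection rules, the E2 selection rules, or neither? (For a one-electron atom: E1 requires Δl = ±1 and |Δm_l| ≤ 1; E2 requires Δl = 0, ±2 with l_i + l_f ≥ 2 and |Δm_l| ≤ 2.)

E2

Δl = 1 − 1 = +0; l_i + l_f = 2.
Δm_l = +1.
E1 (Δl = ±1, |Δm_l| ≤ 1): not satisfied.
E2 (Δl = 0,±2, l_i+l_f ≥ 2, |Δm_l| ≤ 2): satisfied.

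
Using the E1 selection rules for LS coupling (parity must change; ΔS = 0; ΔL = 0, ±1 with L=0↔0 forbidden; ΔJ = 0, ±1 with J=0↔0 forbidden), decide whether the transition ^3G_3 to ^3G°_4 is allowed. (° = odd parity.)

allowed

Parity must change: even → odd — ✓.
ΔS = 0: S: 1 → 1 — ✓.
ΔL = 0, ±1 (not L=0↔0): L: 4 → 4, ΔL = +0 — ✓.
ΔJ = 0, ±1 (not J=0↔0): J: 3 → 4, ΔJ = +1 — ✓.
All four E1 rules are satisfied.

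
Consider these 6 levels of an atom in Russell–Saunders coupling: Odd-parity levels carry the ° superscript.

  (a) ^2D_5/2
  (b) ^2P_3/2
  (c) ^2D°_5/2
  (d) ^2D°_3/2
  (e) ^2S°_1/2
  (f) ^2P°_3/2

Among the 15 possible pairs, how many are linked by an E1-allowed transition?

7

(a)–(b): forbidden (parity).
(a)–(c): allowed.
(a)–(d): allowed.
(a)–(e): forbidden (ΔL, ΔJ).
(a)–(f): allowed.
(b)–(c): allowed.
(b)–(d): allowed.
(b)–(e): allowed.
(b)–(f): allowed.
(c)–(d): forbidden (parity).
(c)–(e): forbidden (parity, ΔL, ΔJ).
(c)–(f): forbidden (parity).
(d)–(e): forbidden (parity, ΔL).
(d)–(f): forbidden (parity).
(e)–(f): forbidden (parity).
Allowed pairs: 7 of 15.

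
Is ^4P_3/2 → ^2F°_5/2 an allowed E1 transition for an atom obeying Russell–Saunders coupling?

Parity must change: even → odd — ok.
ΔS = 0: S: 3/2 → 1/2 — fails.
ΔL = 0, ±1 (not L=0↔0): L: 1 → 3, ΔL = +2 — fails.
ΔJ = 0, ±1 (not J=0↔0): J: 3/2 → 5/2, ΔJ = +1 — ok.
Rule(s) violated: ΔS, ΔL.

forbidden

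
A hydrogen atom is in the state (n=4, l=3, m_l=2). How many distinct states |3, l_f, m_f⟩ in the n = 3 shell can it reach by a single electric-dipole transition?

2

E1 requires Δl = ±1, so l_f ∈ {2, 4}; with 0 ≤ l_f ≤ n_f−1 = 2, the allowed l_f values are {2}.
For l_f = 2: m_f ∈ {m_i−1, m_i, m_i+1} ∩ [−2, 2] = {1, 2} → 2 states.
Total: 2.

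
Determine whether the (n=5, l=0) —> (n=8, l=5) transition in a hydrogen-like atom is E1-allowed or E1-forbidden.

forbidden

l: 0 → 5 (Δl = +5). Δl = ±1 fails.
The transition is electric-dipole forbidden.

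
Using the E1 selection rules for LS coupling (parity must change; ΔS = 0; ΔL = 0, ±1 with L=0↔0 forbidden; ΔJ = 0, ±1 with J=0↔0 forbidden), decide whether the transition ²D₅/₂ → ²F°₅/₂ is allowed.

allowed

Parity must change: even → odd — ok.
ΔS = 0: S: 1/2 → 1/2 — ok.
ΔL = 0, ±1 (not L=0↔0): L: 2 → 3, ΔL = +1 — ok.
ΔJ = 0, ±1 (not J=0↔0): J: 5/2 → 5/2, ΔJ = +0 — ok.
All four E1 rules are satisfied.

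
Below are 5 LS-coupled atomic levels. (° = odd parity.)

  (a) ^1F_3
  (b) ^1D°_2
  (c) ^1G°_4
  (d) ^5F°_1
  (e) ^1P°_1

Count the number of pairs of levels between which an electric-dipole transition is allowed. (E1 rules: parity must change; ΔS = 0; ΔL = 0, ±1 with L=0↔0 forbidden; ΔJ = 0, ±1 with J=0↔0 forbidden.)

(a)–(b): allowed.
(a)–(c): allowed.
(a)–(d): forbidden (ΔS, ΔJ).
(a)–(e): forbidden (ΔL, ΔJ).
(b)–(c): forbidden (parity, ΔL, ΔJ).
(b)–(d): forbidden (parity, ΔS).
(b)–(e): forbidden (parity).
(c)–(d): forbidden (parity, ΔS, ΔJ).
(c)–(e): forbidden (parity, ΔL, ΔJ).
(d)–(e): forbidden (parity, ΔS, ΔL).
Allowed pairs: 2 of 10.

2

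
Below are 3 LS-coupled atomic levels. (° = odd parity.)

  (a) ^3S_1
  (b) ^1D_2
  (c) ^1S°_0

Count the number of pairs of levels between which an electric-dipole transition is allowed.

0

(a)–(b): forbidden (parity, ΔS, ΔL).
(a)–(c): forbidden (ΔS, ΔL).
(b)–(c): forbidden (ΔL, ΔJ).
Allowed pairs: 0 of 3.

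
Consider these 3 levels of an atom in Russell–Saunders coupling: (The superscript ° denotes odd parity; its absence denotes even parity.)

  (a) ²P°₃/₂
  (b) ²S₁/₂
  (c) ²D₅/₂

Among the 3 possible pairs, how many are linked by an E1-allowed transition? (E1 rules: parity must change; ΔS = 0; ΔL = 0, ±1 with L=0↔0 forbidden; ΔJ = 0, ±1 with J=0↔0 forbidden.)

(a)–(b): allowed.
(a)–(c): allowed.
(b)–(c): forbidden (parity, ΔL, ΔJ).
Allowed pairs: 2 of 3.

2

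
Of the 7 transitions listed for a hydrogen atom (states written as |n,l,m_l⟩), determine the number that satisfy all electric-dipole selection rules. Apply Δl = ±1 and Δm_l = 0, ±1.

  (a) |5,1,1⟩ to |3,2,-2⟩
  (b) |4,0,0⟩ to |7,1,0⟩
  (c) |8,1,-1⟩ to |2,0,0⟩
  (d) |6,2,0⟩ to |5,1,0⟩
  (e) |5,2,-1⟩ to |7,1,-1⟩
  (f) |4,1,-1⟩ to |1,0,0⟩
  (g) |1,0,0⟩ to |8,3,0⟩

(a) forbidden — Δm_l = -3 (E1 requires Δm_l = 0, ±1)
(b) allowed
(c) allowed
(d) allowed
(e) allowed
(f) allowed
(g) forbidden — Δl = +3 (E1 requires Δl = ±1)
Total allowed: 5 of 7.

5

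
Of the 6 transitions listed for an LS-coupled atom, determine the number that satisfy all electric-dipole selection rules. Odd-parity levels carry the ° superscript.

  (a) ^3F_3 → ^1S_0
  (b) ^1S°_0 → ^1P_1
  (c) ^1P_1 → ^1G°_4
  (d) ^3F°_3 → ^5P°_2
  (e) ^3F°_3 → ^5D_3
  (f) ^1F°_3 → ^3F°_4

1

(a) forbidden (parity, ΔS, ΔL, ΔJ fail)
(b) allowed
(c) forbidden (ΔL, ΔJ fail)
(d) forbidden (parity, ΔS, ΔL fail)
(e) forbidden (ΔS fails)
(f) forbidden (parity, ΔS fail)
Total allowed: 1 of 6.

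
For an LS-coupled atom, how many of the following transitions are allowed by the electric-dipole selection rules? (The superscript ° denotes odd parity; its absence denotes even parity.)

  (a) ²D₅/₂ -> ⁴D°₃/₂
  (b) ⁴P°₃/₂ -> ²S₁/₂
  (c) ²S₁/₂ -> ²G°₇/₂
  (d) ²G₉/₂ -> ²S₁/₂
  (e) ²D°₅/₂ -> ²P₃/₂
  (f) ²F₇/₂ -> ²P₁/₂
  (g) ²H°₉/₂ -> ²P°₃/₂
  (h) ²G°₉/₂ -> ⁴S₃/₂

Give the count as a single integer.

(a) forbidden (ΔS fails)
(b) forbidden (ΔS fails)
(c) forbidden (ΔL, ΔJ fail)
(d) forbidden (parity, ΔL, ΔJ fail)
(e) allowed
(f) forbidden (parity, ΔL, ΔJ fail)
(g) forbidden (parity, ΔL, ΔJ fail)
(h) forbidden (ΔS, ΔL, ΔJ fail)
Total allowed: 1 of 8.

1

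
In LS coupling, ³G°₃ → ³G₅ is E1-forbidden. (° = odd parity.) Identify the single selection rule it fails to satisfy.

Parity must change: odd → even — ok.
ΔS = 0: S: 1 → 1 — ok.
ΔL = 0, ±1 (not L=0↔0): L: 4 → 4, ΔL = +0 — ok.
ΔJ = 0, ±1 (not J=0↔0): J: 3 → 5, ΔJ = +2 — fails.

the ΔJ = 0, ±1 rule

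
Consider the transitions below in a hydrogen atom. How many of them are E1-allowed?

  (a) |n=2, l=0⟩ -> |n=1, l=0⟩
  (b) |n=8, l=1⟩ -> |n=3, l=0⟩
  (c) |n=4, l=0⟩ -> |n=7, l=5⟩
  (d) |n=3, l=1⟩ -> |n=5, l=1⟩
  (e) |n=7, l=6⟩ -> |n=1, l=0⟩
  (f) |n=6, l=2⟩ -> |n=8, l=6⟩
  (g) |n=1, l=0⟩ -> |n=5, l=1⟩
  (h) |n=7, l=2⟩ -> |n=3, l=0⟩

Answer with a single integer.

(a) forbidden — Δl = +0 (E1 requires Δl = ±1)
(b) allowed
(c) forbidden — Δl = +5 (E1 requires Δl = ±1)
(d) forbidden — Δl = +0 (E1 requires Δl = ±1)
(e) forbidden — Δl = -6 (E1 requires Δl = ±1)
(f) forbidden — Δl = +4 (E1 requires Δl = ±1)
(g) allowed
(h) forbidden — Δl = -2 (E1 requires Δl = ±1)
Total allowed: 2 of 8.

2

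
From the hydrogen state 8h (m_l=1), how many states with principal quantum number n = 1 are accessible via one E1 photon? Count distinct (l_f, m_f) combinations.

0

E1 requires l_f ∈ {4, 6}, but neither lies in [0, 0], so no final state is reachable.
Total: 0.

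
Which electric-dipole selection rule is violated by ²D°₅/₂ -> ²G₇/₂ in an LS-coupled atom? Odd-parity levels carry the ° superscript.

Initial level: S=1/2, L=2, J=5/2, parity odd. Final level: S=1/2, L=4, J=7/2, parity even.
ΔJ = 0, ±1 (not J=0↔0): J: 5/2 → 7/2, ΔJ = +1 — satisfied.
Parity must change: odd → even — satisfied.
ΔL = 0, ±1 (not L=0↔0): L: 2 → 4, ΔL = +2 — violated.
ΔS = 0: S: 1/2 → 1/2 — satisfied.

the ΔL = 0, ±1 rule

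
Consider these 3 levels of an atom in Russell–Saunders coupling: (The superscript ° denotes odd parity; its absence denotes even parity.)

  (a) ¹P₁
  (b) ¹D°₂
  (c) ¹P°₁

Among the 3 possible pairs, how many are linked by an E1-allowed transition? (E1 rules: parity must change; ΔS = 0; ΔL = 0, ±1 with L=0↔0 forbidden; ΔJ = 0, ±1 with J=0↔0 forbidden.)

2

(a)–(b): allowed.
(a)–(c): allowed.
(b)–(c): forbidden (parity).
Allowed pairs: 2 of 3.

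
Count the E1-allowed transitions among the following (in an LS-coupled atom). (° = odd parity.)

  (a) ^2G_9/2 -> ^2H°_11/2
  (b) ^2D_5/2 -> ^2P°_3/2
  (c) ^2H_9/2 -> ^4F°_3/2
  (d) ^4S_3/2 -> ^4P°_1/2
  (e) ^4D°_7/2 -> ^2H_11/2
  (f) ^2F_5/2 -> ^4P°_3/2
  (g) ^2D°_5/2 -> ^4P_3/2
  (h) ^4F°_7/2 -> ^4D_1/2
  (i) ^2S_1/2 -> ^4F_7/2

(a) allowed
(b) allowed
(c) forbidden (ΔS, ΔL, ΔJ fail)
(d) allowed
(e) forbidden (ΔS, ΔL, ΔJ fail)
(f) forbidden (ΔS, ΔL fail)
(g) forbidden (ΔS fails)
(h) forbidden (ΔJ fails)
(i) forbidden (parity, ΔS, ΔL, ΔJ fail)
Total allowed: 3 of 9.

3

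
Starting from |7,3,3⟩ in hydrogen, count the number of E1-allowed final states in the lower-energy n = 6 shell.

E1 requires Δl = ±1, so l_f ∈ {2, 4}; with 0 ≤ l_f ≤ n_f−1 = 5, the allowed l_f values are {2, 4}.
For l_f = 2: m_f ∈ {m_i−1, m_i, m_i+1} ∩ [−2, 2] = {2} → 1 state.
For l_f = 4: m_f ∈ {m_i−1, m_i, m_i+1} ∩ [−4, 4] = {2, 3, 4} → 3 states.
Total: 4.

4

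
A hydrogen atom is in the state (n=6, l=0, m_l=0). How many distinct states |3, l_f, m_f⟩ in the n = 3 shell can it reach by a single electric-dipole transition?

3

E1 requires Δl = ±1, so l_f ∈ {-1, 1}; with 0 ≤ l_f ≤ n_f−1 = 2, the allowed l_f values are {1}.
For l_f = 1: m_f ∈ {m_i−1, m_i, m_i+1} ∩ [−1, 1] = {-1, 0, 1} → 3 states.
Total: 3.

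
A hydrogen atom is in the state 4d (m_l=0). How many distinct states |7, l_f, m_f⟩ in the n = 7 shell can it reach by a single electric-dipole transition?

E1 requires Δl = ±1, so l_f ∈ {1, 3}; with 0 ≤ l_f ≤ n_f−1 = 6, the allowed l_f values are {1, 3}.
For l_f = 1: m_f ∈ {m_i−1, m_i, m_i+1} ∩ [−1, 1] = {-1, 0, 1} → 3 states.
For l_f = 3: m_f ∈ {m_i−1, m_i, m_i+1} ∩ [−3, 3] = {-1, 0, 1} → 3 states.
Total: 6.

6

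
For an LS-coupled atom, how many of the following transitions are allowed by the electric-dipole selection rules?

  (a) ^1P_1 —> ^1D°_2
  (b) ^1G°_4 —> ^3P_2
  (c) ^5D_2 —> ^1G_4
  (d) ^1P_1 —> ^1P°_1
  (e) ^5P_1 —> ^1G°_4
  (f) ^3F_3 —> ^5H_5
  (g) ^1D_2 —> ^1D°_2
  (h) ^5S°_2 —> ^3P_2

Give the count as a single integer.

3

(a) allowed
(b) forbidden (ΔS, ΔL, ΔJ fail)
(c) forbidden (parity, ΔS, ΔL, ΔJ fail)
(d) allowed
(e) forbidden (ΔS, ΔL, ΔJ fail)
(f) forbidden (parity, ΔS, ΔL, ΔJ fail)
(g) allowed
(h) forbidden (ΔS fails)
Total allowed: 3 of 8.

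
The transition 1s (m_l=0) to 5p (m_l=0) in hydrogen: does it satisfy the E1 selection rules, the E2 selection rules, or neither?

E1

Δl = 1 − 0 = +1; l_i + l_f = 1.
Δm_l = +0.
E1 (Δl = ±1, |Δm_l| ≤ 1): satisfied.
E2 (Δl = 0,±2, l_i+l_f ≥ 2, |Δm_l| ≤ 2): not satisfied.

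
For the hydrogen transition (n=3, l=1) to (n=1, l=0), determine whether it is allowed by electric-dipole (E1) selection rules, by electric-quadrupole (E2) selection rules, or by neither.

E1

Δl = 0 − 1 = -1; l_i + l_f = 1.
E1 (Δl = ±1): satisfied.
E2 (Δl = 0,±2, l_i+l_f ≥ 2): not satisfied.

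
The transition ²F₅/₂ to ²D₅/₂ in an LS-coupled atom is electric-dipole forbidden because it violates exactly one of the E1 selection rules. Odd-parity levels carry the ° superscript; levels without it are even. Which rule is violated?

Reading off the term symbols: S 1/2→1/2, L 3→2, J 5/2→5/2, parity even→even.
Parity must change: even → even — violated.
ΔS = 0: S: 1/2 → 1/2 — satisfied.
ΔL = 0, ±1 (not L=0↔0): L: 3 → 2, ΔL = -1 — satisfied.
ΔJ = 0, ±1 (not J=0↔0): J: 5/2 → 5/2, ΔJ = +0 — satisfied.

parity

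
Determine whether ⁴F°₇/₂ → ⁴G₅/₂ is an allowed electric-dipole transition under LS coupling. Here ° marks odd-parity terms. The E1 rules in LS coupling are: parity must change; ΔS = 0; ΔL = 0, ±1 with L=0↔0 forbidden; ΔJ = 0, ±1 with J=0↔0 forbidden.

allowed

Reading off the term symbols: S 3/2→3/2, L 3→4, J 7/2→5/2, parity odd→even.
ΔL = 0, ±1 (not L=0↔0): L: 3 → 4, ΔL = +1 — satisfied.
Parity must change: odd → even — satisfied.
ΔS = 0: S: 3/2 → 3/2 — satisfied.
ΔJ = 0, ±1 (not J=0↔0): J: 7/2 → 5/2, ΔJ = -1 — satisfied.
All four E1 rules are satisfied.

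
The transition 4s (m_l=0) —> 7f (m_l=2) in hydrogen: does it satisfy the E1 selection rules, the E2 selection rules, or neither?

neither

Δl = 3 − 0 = +3; l_i + l_f = 3.
Δm_l = +2.
E1 (Δl = ±1, |Δm_l| ≤ 1): not satisfied.
E2 (Δl = 0,±2, l_i+l_f ≥ 2, |Δm_l| ≤ 2): not satisfied.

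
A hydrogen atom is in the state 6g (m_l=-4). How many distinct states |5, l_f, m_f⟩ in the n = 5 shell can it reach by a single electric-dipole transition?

E1 requires Δl = ±1, so l_f ∈ {3, 5}; with 0 ≤ l_f ≤ n_f−1 = 4, the allowed l_f values are {3}.
For l_f = 3: m_f ∈ {m_i−1, m_i, m_i+1} ∩ [−3, 3] = {-3} → 1 state.
Total: 1.

1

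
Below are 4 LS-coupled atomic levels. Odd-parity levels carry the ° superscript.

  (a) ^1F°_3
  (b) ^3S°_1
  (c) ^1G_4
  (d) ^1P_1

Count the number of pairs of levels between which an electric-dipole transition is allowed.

(a)–(b): forbidden (parity, ΔS, ΔL, ΔJ).
(a)–(c): allowed.
(a)–(d): forbidden (ΔL, ΔJ).
(b)–(c): forbidden (ΔS, ΔL, ΔJ).
(b)–(d): forbidden (ΔS).
(c)–(d): forbidden (parity, ΔL, ΔJ).
Allowed pairs: 1 of 6.

1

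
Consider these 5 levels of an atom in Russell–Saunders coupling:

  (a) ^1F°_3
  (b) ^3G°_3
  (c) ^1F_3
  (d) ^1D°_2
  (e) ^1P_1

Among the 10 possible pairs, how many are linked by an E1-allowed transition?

3

(a)–(b): forbidden (parity, ΔS).
(a)–(c): allowed.
(a)–(d): forbidden (parity).
(a)–(e): forbidden (ΔL, ΔJ).
(b)–(c): forbidden (ΔS).
(b)–(d): forbidden (parity, ΔS, ΔL).
(b)–(e): forbidden (ΔS, ΔL, ΔJ).
(c)–(d): allowed.
(c)–(e): forbidden (parity, ΔL, ΔJ).
(d)–(e): allowed.
Allowed pairs: 3 of 10.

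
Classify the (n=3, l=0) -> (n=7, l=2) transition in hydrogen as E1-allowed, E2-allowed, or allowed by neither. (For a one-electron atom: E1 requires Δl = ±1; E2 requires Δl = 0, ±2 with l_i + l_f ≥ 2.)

E2

Δl = 2 − 0 = +2; l_i + l_f = 2.
E1 (Δl = ±1): not satisfied.
E2 (Δl = 0,±2, l_i+l_f ≥ 2): satisfied.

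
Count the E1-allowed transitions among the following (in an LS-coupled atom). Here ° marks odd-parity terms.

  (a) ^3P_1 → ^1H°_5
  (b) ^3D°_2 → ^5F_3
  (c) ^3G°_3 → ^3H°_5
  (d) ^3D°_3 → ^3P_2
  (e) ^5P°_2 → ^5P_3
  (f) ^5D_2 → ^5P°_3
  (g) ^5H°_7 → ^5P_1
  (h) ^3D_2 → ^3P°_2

4

(a) forbidden (ΔS, ΔL, ΔJ fail)
(b) forbidden (ΔS fails)
(c) forbidden (parity, ΔJ fail)
(d) allowed
(e) allowed
(f) allowed
(g) forbidden (ΔL, ΔJ fail)
(h) allowed
Total allowed: 4 of 8.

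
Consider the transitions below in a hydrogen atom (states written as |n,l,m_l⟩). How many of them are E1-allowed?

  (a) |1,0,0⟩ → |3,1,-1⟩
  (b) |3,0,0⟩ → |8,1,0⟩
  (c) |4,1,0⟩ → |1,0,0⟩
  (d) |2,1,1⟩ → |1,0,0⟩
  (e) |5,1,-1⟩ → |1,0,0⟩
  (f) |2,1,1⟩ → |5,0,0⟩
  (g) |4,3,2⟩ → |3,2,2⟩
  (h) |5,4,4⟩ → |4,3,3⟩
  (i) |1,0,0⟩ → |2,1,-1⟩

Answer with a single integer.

9

(a) allowed
(b) allowed
(c) allowed
(d) allowed
(e) allowed
(f) allowed
(g) allowed
(h) allowed
(i) allowed
Total allowed: 9 of 9.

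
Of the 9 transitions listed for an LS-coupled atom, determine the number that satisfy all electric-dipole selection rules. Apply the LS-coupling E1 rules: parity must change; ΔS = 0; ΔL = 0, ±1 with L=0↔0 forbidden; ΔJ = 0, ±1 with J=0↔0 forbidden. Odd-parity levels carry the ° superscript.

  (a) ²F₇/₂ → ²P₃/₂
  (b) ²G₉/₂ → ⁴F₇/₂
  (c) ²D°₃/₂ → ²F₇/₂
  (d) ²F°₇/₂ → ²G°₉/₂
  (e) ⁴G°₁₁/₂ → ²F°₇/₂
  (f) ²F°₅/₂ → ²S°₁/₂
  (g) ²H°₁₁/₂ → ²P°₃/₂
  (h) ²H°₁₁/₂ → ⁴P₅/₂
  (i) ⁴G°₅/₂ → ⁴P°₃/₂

(a) forbidden (parity, ΔL, ΔJ fail)
(b) forbidden (parity, ΔS fail)
(c) forbidden (ΔJ fails)
(d) forbidden (parity fails)
(e) forbidden (parity, ΔS, ΔJ fail)
(f) forbidden (parity, ΔL, ΔJ fail)
(g) forbidden (parity, ΔL, ΔJ fail)
(h) forbidden (ΔS, ΔL, ΔJ fail)
(i) forbidden (parity, ΔL fail)
Total allowed: 0 of 9.

0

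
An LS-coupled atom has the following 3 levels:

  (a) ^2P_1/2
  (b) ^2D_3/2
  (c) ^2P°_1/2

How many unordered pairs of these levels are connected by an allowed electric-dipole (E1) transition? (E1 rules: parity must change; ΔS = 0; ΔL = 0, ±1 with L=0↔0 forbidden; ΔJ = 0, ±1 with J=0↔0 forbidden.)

(a)–(b): forbidden (parity).
(a)–(c): allowed.
(b)–(c): allowed.
Allowed pairs: 2 of 3.

2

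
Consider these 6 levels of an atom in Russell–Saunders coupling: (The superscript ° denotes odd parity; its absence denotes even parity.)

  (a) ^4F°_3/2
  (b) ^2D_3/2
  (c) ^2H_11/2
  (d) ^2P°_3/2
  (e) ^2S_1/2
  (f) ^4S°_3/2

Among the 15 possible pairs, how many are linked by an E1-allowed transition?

(a)–(b): forbidden (ΔS).
(a)–(c): forbidden (ΔS, ΔL, ΔJ).
(a)–(d): forbidden (parity, ΔS, ΔL).
(a)–(e): forbidden (ΔS, ΔL).
(a)–(f): forbidden (parity, ΔL).
(b)–(c): forbidden (parity, ΔL, ΔJ).
(b)–(d): allowed.
(b)–(e): forbidden (parity, ΔL).
(b)–(f): forbidden (ΔS, ΔL).
(c)–(d): forbidden (ΔL, ΔJ).
(c)–(e): forbidden (parity, ΔL, ΔJ).
(c)–(f): forbidden (ΔS, ΔL, ΔJ).
(d)–(e): allowed.
(d)–(f): forbidden (parity, ΔS).
(e)–(f): forbidden (ΔS, ΔL).
Allowed pairs: 2 of 15.

2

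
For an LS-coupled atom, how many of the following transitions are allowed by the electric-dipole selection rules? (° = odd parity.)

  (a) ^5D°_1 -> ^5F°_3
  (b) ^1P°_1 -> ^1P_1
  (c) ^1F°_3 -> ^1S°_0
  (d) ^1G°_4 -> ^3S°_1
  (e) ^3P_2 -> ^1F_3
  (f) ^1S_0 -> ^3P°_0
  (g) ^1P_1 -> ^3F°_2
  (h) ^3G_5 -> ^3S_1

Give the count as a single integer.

(a) forbidden (parity, ΔJ fail)
(b) allowed
(c) forbidden (parity, ΔL, ΔJ fail)
(d) forbidden (parity, ΔS, ΔL, ΔJ fail)
(e) forbidden (parity, ΔS, ΔL fail)
(f) forbidden (ΔS, ΔJ fail)
(g) forbidden (ΔS, ΔL fail)
(h) forbidden (parity, ΔL, ΔJ fail)
Total allowed: 1 of 8.

1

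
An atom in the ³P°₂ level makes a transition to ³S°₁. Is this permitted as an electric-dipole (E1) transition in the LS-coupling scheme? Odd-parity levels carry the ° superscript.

forbidden

Initial level: S=1, L=1, J=2, parity odd. Final level: S=1, L=0, J=1, parity odd.
Parity must change: odd → odd — fails.
ΔS = 0: S: 1 → 1 — ok.
ΔL = 0, ±1 (not L=0↔0): L: 1 → 0, ΔL = -1 — ok.
ΔJ = 0, ±1 (not J=0↔0): J: 2 → 1, ΔJ = -1 — ok.
Rule(s) violated: parity.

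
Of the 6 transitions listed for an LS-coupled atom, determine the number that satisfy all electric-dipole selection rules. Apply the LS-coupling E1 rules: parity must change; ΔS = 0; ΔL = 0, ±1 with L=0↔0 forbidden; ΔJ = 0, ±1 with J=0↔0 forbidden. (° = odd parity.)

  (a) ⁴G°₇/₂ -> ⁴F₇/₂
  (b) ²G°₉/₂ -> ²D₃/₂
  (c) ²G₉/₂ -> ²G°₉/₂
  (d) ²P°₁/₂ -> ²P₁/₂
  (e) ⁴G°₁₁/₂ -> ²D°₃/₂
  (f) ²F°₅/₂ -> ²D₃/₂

(a) allowed
(b) forbidden (ΔL, ΔJ fail)
(c) allowed
(d) allowed
(e) forbidden (parity, ΔS, ΔL, ΔJ fail)
(f) allowed
Total allowed: 4 of 6.

4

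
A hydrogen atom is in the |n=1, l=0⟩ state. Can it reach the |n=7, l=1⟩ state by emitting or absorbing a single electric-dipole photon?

allowed

l: 0 → 1 (Δl = +1). Δl = ±1 ok.
All E1 selection rules are satisfied.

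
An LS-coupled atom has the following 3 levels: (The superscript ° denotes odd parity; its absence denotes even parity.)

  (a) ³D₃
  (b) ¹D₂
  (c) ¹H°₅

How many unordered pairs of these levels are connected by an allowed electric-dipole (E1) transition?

(a)–(b): forbidden (parity, ΔS).
(a)–(c): forbidden (ΔS, ΔL, ΔJ).
(b)–(c): forbidden (ΔL, ΔJ).
Allowed pairs: 0 of 3.

0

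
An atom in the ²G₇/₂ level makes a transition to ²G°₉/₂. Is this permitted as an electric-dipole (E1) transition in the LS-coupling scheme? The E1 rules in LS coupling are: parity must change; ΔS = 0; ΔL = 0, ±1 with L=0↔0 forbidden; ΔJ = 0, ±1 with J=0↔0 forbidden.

Initial level: S=1/2, L=4, J=7/2, parity even. Final level: S=1/2, L=4, J=9/2, parity odd.
ΔS = 0: S: 1/2 → 1/2 — ok.
Parity must change: even → odd — ok.
ΔJ = 0, ±1 (not J=0↔0): J: 7/2 → 9/2, ΔJ = +1 — ok.
ΔL = 0, ±1 (not L=0↔0): L: 4 → 4, ΔL = +0 — ok.
All four E1 rules are satisfied.

allowed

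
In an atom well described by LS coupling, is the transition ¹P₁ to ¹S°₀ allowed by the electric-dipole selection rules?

Parity must change: even → odd — ✓.
ΔS = 0: S: 0 → 0 — ✓.
ΔL = 0, ±1 (not L=0↔0): L: 1 → 0, ΔL = -1 — ✓.
ΔJ = 0, ±1 (not J=0↔0): J: 1 → 0, ΔJ = -1 — ✓.
All four E1 rules are satisfied.

allowed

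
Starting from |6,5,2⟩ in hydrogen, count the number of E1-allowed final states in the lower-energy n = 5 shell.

3

E1 requires Δl = ±1, so l_f ∈ {4, 6}; with 0 ≤ l_f ≤ n_f−1 = 4, the allowed l_f values are {4}.
For l_f = 4: m_f ∈ {m_i−1, m_i, m_i+1} ∩ [−4, 4] = {1, 2, 3} → 3 states.
Total: 3.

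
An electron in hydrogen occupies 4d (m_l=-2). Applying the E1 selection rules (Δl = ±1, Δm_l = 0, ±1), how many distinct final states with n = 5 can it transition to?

4

E1 requires Δl = ±1, so l_f ∈ {1, 3}; with 0 ≤ l_f ≤ n_f−1 = 4, the allowed l_f values are {1, 3}.
For l_f = 1: m_f ∈ {m_i−1, m_i, m_i+1} ∩ [−1, 1] = {-1} → 1 state.
For l_f = 3: m_f ∈ {m_i−1, m_i, m_i+1} ∩ [−3, 3] = {-3, -2, -1} → 3 states.
Total: 4.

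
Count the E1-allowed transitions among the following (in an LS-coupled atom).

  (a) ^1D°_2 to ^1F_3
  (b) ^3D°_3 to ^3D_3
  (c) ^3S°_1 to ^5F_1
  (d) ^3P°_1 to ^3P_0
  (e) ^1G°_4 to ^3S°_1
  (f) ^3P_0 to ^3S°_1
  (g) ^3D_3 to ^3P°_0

4

(a) allowed
(b) allowed
(c) forbidden (ΔS, ΔL fail)
(d) allowed
(e) forbidden (parity, ΔS, ΔL, ΔJ fail)
(f) allowed
(g) forbidden (ΔJ fails)
Total allowed: 4 of 7.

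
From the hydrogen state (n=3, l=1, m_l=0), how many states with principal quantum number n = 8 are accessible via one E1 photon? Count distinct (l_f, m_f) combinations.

E1 requires Δl = ±1, so l_f ∈ {0, 2}; with 0 ≤ l_f ≤ n_f−1 = 7, the allowed l_f values are {0, 2}.
For l_f = 0: m_f ∈ {m_i−1, m_i, m_i+1} ∩ [−0, 0] = {0} → 1 state.
For l_f = 2: m_f ∈ {m_i−1, m_i, m_i+1} ∩ [−2, 2] = {-1, 0, 1} → 3 states.
Total: 4.

4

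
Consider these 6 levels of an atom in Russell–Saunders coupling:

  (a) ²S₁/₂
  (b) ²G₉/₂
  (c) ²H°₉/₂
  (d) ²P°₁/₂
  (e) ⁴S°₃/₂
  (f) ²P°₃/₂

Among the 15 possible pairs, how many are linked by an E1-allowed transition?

(a)–(b): forbidden (parity, ΔL, ΔJ).
(a)–(c): forbidden (ΔL, ΔJ).
(a)–(d): allowed.
(a)–(e): forbidden (ΔS, ΔL).
(a)–(f): allowed.
(b)–(c): allowed.
(b)–(d): forbidden (ΔL, ΔJ).
(b)–(e): forbidden (ΔS, ΔL, ΔJ).
(b)–(f): forbidden (ΔL, ΔJ).
(c)–(d): forbidden (parity, ΔL, ΔJ).
(c)–(e): forbidden (parity, ΔS, ΔL, ΔJ).
(c)–(f): forbidden (parity, ΔL, ΔJ).
(d)–(e): forbidden (parity, ΔS).
(d)–(f): forbidden (parity).
(e)–(f): forbidden (parity, ΔS).
Allowed pairs: 3 of 15.

3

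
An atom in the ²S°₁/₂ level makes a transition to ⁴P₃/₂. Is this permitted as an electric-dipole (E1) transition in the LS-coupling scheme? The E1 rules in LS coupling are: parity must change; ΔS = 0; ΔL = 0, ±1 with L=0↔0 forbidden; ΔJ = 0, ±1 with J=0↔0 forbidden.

forbidden

Initial level: S=1/2, L=0, J=1/2, parity odd. Final level: S=3/2, L=1, J=3/2, parity even.
Parity must change: odd → even — satisfied.
ΔS = 0: S: 1/2 → 3/2 — violated.
ΔL = 0, ±1 (not L=0↔0): L: 0 → 1, ΔL = +1 — satisfied.
ΔJ = 0, ±1 (not J=0↔0): J: 1/2 → 3/2, ΔJ = +1 — satisfied.
Rule(s) violated: ΔS.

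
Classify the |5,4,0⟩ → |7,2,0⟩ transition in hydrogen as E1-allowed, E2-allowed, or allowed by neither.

E2

Δl = 2 − 4 = -2; l_i + l_f = 6.
Δm_l = +0.
E1 (Δl = ±1, |Δm_l| ≤ 1): not satisfied.
E2 (Δl = 0,±2, l_i+l_f ≥ 2, |Δm_l| ≤ 2): satisfied.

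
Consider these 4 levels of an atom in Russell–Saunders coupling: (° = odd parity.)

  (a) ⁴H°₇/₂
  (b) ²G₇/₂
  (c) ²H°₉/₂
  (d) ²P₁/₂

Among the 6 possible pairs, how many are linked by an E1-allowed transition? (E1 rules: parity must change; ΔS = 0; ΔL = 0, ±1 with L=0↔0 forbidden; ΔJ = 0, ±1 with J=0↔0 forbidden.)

1

(a)–(b): forbidden (ΔS).
(a)–(c): forbidden (parity, ΔS).
(a)–(d): forbidden (ΔS, ΔL, ΔJ).
(b)–(c): allowed.
(b)–(d): forbidden (parity, ΔL, ΔJ).
(c)–(d): forbidden (ΔL, ΔJ).
Allowed pairs: 1 of 6.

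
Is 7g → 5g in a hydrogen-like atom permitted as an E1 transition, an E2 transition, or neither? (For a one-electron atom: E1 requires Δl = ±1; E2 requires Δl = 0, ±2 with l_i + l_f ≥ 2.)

Δl = 4 − 4 = +0; l_i + l_f = 8.
E1 (Δl = ±1): not satisfied.
E2 (Δl = 0,±2, l_i+l_f ≥ 2): satisfied.

E2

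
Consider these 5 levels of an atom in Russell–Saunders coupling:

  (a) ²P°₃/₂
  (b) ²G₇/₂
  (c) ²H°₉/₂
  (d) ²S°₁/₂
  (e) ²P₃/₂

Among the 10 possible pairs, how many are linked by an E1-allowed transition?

(a)–(b): forbidden (ΔL, ΔJ).
(a)–(c): forbidden (parity, ΔL, ΔJ).
(a)–(d): forbidden (parity).
(a)–(e): allowed.
(b)–(c): allowed.
(b)–(d): forbidden (ΔL, ΔJ).
(b)–(e): forbidden (parity, ΔL, ΔJ).
(c)–(d): forbidden (parity, ΔL, ΔJ).
(c)–(e): forbidden (ΔL, ΔJ).
(d)–(e): allowed.
Allowed pairs: 3 of 10.

3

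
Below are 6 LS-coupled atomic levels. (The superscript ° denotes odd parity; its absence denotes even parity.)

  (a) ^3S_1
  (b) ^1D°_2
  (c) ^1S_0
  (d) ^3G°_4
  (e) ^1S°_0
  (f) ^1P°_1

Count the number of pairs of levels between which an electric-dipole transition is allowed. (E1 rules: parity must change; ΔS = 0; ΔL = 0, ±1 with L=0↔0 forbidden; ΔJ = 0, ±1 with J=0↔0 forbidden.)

(a)–(b): forbidden (ΔS, ΔL).
(a)–(c): forbidden (parity, ΔS, ΔL).
(a)–(d): forbidden (ΔL, ΔJ).
(a)–(e): forbidden (ΔS, ΔL).
(a)–(f): forbidden (ΔS).
(b)–(c): forbidden (ΔL, ΔJ).
(b)–(d): forbidden (parity, ΔS, ΔL, ΔJ).
(b)–(e): forbidden (parity, ΔL, ΔJ).
(b)–(f): forbidden (parity).
(c)–(d): forbidden (ΔS, ΔL, ΔJ).
(c)–(e): forbidden (ΔL, ΔJ).
(c)–(f): allowed.
(d)–(e): forbidden (parity, ΔS, ΔL, ΔJ).
(d)–(f): forbidden (parity, ΔS, ΔL, ΔJ).
(e)–(f): forbidden (parity).
Allowed pairs: 1 of 15.

1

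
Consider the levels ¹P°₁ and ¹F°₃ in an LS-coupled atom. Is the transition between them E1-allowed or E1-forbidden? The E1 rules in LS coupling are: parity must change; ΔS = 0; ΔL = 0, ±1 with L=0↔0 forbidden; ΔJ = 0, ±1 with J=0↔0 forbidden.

Parity must change: odd → odd — fails.
ΔS = 0: S: 0 → 0 — ok.
ΔL = 0, ±1 (not L=0↔0): L: 1 → 3, ΔL = +2 — fails.
ΔJ = 0, ±1 (not J=0↔0): J: 1 → 3, ΔJ = +2 — fails.
Rule(s) violated: parity, ΔL, ΔJ.

forbidden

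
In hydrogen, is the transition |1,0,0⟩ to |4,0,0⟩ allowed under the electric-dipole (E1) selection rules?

forbidden

Δl = 0 − 0 = +0; the E1 rule Δl = ±1 is fails.
m_l: 0 → 0 (Δm_l = +0). |Δm_l| ≤ 1 passes.
The transition is electric-dipole forbidden.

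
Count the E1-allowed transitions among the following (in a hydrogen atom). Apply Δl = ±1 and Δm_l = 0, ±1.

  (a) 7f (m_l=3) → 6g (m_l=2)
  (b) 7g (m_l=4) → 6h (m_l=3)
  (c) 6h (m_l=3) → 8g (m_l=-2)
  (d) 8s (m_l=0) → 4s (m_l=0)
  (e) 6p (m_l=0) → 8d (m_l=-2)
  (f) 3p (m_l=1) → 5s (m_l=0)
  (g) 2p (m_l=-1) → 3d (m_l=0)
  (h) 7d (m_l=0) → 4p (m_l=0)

(a) allowed
(b) allowed
(c) forbidden — Δm_l = -5 (E1 requires Δm_l = 0, ±1)
(d) forbidden — Δl = +0 (E1 requires Δl = ±1)
(e) forbidden — Δm_l = -2 (E1 requires Δm_l = 0, ±1)
(f) allowed
(g) allowed
(h) allowed
Total allowed: 5 of 8.

5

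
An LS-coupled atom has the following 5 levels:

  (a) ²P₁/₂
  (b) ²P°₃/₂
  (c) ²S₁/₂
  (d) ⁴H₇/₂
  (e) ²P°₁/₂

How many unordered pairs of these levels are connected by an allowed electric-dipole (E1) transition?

4

(a)–(b): allowed.
(a)–(c): forbidden (parity).
(a)–(d): forbidden (parity, ΔS, ΔL, ΔJ).
(a)–(e): allowed.
(b)–(c): allowed.
(b)–(d): forbidden (ΔS, ΔL, ΔJ).
(b)–(e): forbidden (parity).
(c)–(d): forbidden (parity, ΔS, ΔL, ΔJ).
(c)–(e): allowed.
(d)–(e): forbidden (ΔS, ΔL, ΔJ).
Allowed pairs: 4 of 10.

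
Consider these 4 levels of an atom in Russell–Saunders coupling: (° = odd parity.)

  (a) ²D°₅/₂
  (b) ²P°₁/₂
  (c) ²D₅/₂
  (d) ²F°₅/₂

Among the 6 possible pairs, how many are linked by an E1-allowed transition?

(a)–(b): forbidden (parity, ΔJ).
(a)–(c): allowed.
(a)–(d): forbidden (parity).
(b)–(c): forbidden (ΔJ).
(b)–(d): forbidden (parity, ΔL, ΔJ).
(c)–(d): allowed.
Allowed pairs: 2 of 6.

2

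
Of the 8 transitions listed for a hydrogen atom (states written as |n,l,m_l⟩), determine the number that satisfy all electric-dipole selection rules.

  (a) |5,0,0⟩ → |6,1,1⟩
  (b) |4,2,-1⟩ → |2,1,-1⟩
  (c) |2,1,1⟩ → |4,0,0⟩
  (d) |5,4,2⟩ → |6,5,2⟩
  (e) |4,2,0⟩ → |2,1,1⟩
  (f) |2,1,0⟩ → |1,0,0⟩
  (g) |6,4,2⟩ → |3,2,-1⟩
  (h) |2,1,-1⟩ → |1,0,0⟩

7

(a) allowed
(b) allowed
(c) allowed
(d) allowed
(e) allowed
(f) allowed
(g) forbidden — Δl = -2 (E1 requires Δl = ±1); Δm_l = -3 (E1 requires Δm_l = 0, ±1)
(h) allowed
Total allowed: 7 of 8.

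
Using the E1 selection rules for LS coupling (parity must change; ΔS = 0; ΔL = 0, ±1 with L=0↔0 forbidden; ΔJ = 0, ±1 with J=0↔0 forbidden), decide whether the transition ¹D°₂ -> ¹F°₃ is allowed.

forbidden

Initial level: S=0, L=2, J=2, parity odd. Final level: S=0, L=3, J=3, parity odd.
Parity must change: odd → odd — violated.
ΔJ = 0, ±1 (not J=0↔0): J: 2 → 3, ΔJ = +1 — satisfied.
ΔL = 0, ±1 (not L=0↔0): L: 2 → 3, ΔL = +1 — satisfied.
ΔS = 0: S: 0 → 0 — satisfied.
Rule(s) violated: parity.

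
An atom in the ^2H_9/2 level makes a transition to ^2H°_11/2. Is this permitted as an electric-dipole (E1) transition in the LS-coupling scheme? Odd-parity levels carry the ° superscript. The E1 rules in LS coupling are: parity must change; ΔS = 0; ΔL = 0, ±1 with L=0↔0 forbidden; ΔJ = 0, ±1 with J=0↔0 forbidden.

Initial level: S=1/2, L=5, J=9/2, parity even. Final level: S=1/2, L=5, J=11/2, parity odd.
ΔS = 0: S: 1/2 → 1/2 — passes.
ΔJ = 0, ±1 (not J=0↔0): J: 9/2 → 11/2, ΔJ = +1 — passes.
ΔL = 0, ±1 (not L=0↔0): L: 5 → 5, ΔL = +0 — passes.
Parity must change: even → odd — passes.
All four E1 rules are satisfied.

allowed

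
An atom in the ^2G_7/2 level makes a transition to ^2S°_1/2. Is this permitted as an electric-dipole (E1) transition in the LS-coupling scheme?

Parity must change: even → odd — ✓.
ΔS = 0: S: 1/2 → 1/2 — ✓.
ΔL = 0, ±1 (not L=0↔0): L: 4 → 0, ΔL = -4 — ✗.
ΔJ = 0, ±1 (not J=0↔0): J: 7/2 → 1/2, ΔJ = -3 — ✗.
Rule(s) violated: ΔL, ΔJ.

forbidden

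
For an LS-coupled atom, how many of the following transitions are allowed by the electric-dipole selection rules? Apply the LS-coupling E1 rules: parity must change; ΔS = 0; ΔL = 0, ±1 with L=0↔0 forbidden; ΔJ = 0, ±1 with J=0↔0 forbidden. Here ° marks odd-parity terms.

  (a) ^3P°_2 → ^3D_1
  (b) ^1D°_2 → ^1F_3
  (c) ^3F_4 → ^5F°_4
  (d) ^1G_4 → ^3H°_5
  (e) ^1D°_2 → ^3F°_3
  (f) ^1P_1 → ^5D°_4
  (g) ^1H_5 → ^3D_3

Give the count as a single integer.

(a) allowed
(b) allowed
(c) forbidden (ΔS fails)
(d) forbidden (ΔS fails)
(e) forbidden (parity, ΔS fail)
(f) forbidden (ΔS, ΔJ fail)
(g) forbidden (parity, ΔS, ΔL, ΔJ fail)
Total allowed: 2 of 7.

2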